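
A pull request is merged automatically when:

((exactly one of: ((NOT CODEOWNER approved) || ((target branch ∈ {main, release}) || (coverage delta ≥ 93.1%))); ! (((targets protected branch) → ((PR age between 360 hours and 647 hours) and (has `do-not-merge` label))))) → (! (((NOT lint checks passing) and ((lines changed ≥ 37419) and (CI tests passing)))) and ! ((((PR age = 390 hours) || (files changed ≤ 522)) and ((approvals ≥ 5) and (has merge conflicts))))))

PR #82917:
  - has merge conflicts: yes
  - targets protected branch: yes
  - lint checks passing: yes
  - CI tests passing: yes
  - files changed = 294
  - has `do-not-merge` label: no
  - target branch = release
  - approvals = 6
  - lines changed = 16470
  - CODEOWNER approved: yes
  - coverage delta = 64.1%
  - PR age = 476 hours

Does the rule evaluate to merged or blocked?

Atomic conditions:
  NOT CODEOWNER approved: yes → false
  target branch ∈ {main, release}: release is in the set → true
  coverage delta ≥ 93.1%: 64.1 ≥ 93.1 is false
  targets protected branch: yes → true
  PR age between 360 hours and 647 hours: 476 in [360, 647] is true
  has `do-not-merge` label: no → false
  NOT lint checks passing: yes → false
  lines changed ≥ 37419: 16470 ≥ 37419 is false
  CI tests passing: yes → true
  PR age = 390 hours: 476 == 390 is false
  files changed ≤ 522: 294 ≤ 522 is true
  approvals ≥ 5: 6 ≥ 5 is true
  has merge conflicts: yes → true
Combine:
[1.1.2] true OR false = true
[1.1] false OR true = true
[1.2.1.2] true AND false = false
[1.2.1] true → false = false
[1.2] NOT false = true
[1] exactly-one(true, true) = false
[2.1.1.2] false AND true = false
[2.1.1] false AND false = false
[2.1] NOT false = true
[2.2.1.1] false OR true = true
[2.2.1.2] true AND true = true
[2.2.1] true AND true = true
[2.2] NOT true = false
[2] true AND false = false
[root] false → false (antecedent false ⇒ implication holds) = true
Overall: true → merged

Merged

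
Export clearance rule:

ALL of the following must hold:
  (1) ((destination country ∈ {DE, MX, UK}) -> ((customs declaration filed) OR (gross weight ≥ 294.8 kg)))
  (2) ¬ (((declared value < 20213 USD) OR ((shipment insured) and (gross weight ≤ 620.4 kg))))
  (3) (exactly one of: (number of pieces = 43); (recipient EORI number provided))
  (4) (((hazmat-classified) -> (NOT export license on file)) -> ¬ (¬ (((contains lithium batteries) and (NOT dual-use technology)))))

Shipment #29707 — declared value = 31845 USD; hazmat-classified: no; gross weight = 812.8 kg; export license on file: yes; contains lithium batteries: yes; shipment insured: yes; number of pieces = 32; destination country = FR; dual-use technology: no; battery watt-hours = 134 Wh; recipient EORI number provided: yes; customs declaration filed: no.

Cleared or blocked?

Atomic conditions:
  destination country ∈ {DE, MX, UK}: FR is not in the set → false
  customs declaration filed: no → false
  gross weight ≥ 294.8 kg: 812.8 ≥ 294.8 is true
  declared value < 20213 USD: 31845 < 20213 is false
  shipment insured: yes → true
  gross weight ≤ 620.4 kg: 812.8 ≤ 620.4 is false
  number of pieces = 43: 32 == 43 is false
  recipient EORI number provided: yes → true
  hazmat-classified: no → false
  NOT export license on file: yes → false
  contains lithium batteries: yes → true
  NOT dual-use technology: no → true
Combine:
[1.2] false OR true = true
[1] false → true (antecedent false ⇒ implication holds) = true
[2.1.2] true AND false = false
[2.1] false OR false = false
[2] NOT false = true
[3] exactly-one(false, true) = true
[4.1] false → false (antecedent false ⇒ implication holds) = true
[4.2.1.1] true AND true = true
[4.2.1] NOT true = false
[4.2] NOT false = true
[4] true → true = true
[root] true AND true AND true AND true = true
Overall: true → cleared

Cleared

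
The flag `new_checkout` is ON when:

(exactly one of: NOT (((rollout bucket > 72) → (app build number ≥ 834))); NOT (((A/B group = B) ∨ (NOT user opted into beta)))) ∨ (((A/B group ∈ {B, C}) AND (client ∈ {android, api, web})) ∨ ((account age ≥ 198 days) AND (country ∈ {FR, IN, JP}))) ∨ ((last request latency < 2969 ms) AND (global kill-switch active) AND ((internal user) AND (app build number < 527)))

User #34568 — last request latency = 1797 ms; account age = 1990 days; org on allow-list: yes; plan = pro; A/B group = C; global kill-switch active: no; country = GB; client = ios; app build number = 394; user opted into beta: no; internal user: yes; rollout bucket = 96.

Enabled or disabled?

Enabled

Atomic conditions:
  rollout bucket > 72: 96 > 72 is true
  app build number ≥ 834: 394 ≥ 834 is false
  A/B group = B: C == B is false
  NOT user opted into beta: no → true
  A/B group ∈ {B, C}: C is in the set → true
  client ∈ {android, api, web}: ios is not in the set → false
  account age ≥ 198 days: 1990 ≥ 198 is true
  country ∈ {FR, IN, JP}: GB is not in the set → false
  last request latency < 2969 ms: 1797 < 2969 is true
  global kill-switch active: no → false
  internal user: yes → true
  app build number < 527: 394 < 527 is true
Combine:
[1.1.1] true → false = false
[1.1] NOT false = true
[1.2.1] false OR true = true
[1.2] NOT true = false
[1] exactly-one(true, false) = true
[2.1] true AND false = false
[2.2] true AND false = false
[2] false OR false = false
[3.3] true AND true = true
[3] true AND false AND true = false
[root] true OR false OR false = true
Overall: true → enabled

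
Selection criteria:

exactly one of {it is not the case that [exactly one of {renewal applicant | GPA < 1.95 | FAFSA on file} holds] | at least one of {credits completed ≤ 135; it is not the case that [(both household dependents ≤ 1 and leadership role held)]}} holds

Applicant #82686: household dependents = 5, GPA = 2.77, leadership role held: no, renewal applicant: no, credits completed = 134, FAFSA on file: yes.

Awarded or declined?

Atomic conditions:
  renewal applicant: no → false
  GPA < 1.95: 2.77 < 1.95 is false
  FAFSA on file: yes → true
  credits completed ≤ 135: 134 ≤ 135 is true
  household dependents ≤ 1: 5 ≤ 1 is false
  leadership role held: no → false
Combine:
[1.1] exactly-one(false, false, true) = true
[1] NOT true = false
[2.2.1] false AND false = false
[2.2] NOT false = true
[2] true OR true = true
[root] exactly-one(false, true) = true
Overall: true → awarded

Awarded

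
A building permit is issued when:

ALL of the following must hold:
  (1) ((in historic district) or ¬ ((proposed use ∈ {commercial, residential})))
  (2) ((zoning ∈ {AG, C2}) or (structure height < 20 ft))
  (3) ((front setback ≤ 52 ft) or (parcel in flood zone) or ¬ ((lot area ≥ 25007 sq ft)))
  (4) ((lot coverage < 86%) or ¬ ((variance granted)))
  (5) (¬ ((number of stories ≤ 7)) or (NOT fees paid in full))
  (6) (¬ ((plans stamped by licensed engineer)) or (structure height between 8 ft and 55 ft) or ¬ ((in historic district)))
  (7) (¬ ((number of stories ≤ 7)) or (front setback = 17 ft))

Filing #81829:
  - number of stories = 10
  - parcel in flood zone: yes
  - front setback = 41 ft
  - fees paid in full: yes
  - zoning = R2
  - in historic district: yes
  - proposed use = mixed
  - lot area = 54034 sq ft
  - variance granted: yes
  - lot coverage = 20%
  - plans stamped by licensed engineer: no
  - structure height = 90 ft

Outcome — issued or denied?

Atomic conditions:
  in historic district: yes → true
  proposed use ∈ {commercial, residential}: mixed is not in the set → false
  zoning ∈ {AG, C2}: R2 is not in the set → false
  structure height < 20 ft: 90 < 20 is false
  front setback ≤ 52 ft: 41 ≤ 52 is true
  parcel in flood zone: yes → true
  lot area ≥ 25007 sq ft: 54034 ≥ 25007 is true
  lot coverage < 86%: 20 < 86 is true
  variance granted: yes → true
  number of stories ≤ 7: 10 ≤ 7 is false
  NOT fees paid in full: yes → false
  plans stamped by licensed engineer: no → false
  structure height between 8 ft and 55 ft: 90 in [8, 55] is false
  front setback = 17 ft: 41 == 17 is false
Combine:
[1.2] NOT false = true
[1] true OR true = true
[2] false OR false = false
[3.3] NOT true = false
[3] true OR true OR false = true
[4.2] NOT true = false
[4] true OR false = true
[5.1] NOT false = true
[5] true OR false = true
[6.1] NOT false = true
[6.3] NOT true = false
[6] true OR false OR false = true
[7.1] NOT false = true
[7] true OR false = true
[root] true AND false AND true AND true AND true AND true AND true = false
Overall: false → denied

Denied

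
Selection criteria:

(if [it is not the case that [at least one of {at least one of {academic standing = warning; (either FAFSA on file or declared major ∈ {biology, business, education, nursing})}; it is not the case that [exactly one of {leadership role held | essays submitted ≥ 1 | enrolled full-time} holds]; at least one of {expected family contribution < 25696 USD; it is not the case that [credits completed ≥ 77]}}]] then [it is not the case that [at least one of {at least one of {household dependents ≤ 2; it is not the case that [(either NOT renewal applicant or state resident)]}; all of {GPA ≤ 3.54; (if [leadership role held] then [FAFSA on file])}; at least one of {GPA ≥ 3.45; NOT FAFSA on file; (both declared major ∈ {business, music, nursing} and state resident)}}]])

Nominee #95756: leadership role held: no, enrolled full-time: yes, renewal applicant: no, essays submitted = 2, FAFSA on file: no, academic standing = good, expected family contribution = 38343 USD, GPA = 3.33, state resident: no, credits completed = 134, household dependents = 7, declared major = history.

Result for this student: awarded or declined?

Awarded

Atomic conditions:
  academic standing = warning: good == warning is false
  FAFSA on file: no → false
  declared major ∈ {biology, business, education, nursing}: history is not in the set → false
  leadership role held: no → false
  essays submitted ≥ 1: 2 ≥ 1 is true
  enrolled full-time: yes → true
  expected family contribution < 25696 USD: 38343 < 25696 is false
  credits completed ≥ 77: 134 ≥ 77 is true
  household dependents ≤ 2: 7 ≤ 2 is false
  NOT renewal applicant: no → true
  state resident: no → false
  GPA ≤ 3.54: 3.33 ≤ 3.54 is true
  GPA ≥ 3.45: 3.33 ≥ 3.45 is false
  NOT FAFSA on file: no → true
  declared major ∈ {business, music, nursing}: history is not in the set → false
Combine:
[1.1.1.2] false OR false = false
[1.1.1] false OR false = false
[1.1.2.1] exactly-one(false, true, true) = false
[1.1.2] NOT false = true
[1.1.3.2] NOT true = false
[1.1.3] false OR false = false
[1.1] false OR true OR false = true
[1] NOT true = false
[2.1.1.2.1] true OR false = true
[2.1.1.2] NOT true = false
[2.1.1] false OR false = false
[2.1.2.2] false → false (antecedent false ⇒ implication holds) = true
[2.1.2] true AND true = true
[2.1.3.3] false AND false = false
[2.1.3] false OR true OR false = true
[2.1] false OR true OR true = true
[2] NOT true = false
[root] false → false (antecedent false ⇒ implication holds) = true
Overall: true → awarded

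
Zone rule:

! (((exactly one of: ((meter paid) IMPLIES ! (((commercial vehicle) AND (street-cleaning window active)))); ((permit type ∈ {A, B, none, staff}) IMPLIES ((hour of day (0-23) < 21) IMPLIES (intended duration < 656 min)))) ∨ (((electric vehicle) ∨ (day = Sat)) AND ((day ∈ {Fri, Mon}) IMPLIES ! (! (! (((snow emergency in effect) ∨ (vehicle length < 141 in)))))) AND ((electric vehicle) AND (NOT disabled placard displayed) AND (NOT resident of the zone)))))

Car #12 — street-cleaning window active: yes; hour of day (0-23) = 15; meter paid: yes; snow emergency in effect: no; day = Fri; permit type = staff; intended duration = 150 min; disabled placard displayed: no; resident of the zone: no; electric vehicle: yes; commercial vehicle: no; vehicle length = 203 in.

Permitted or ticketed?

Ticketed

Atomic conditions:
  meter paid: yes → true
  commercial vehicle: no → false
  street-cleaning window active: yes → true
  permit type ∈ {A, B, none, staff}: staff is in the set → true
  hour of day (0-23) < 21: 15 < 21 is true
  intended duration < 656 min: 150 < 656 is true
  electric vehicle: yes → true
  day = Sat: Fri == Sat is false
  day ∈ {Fri, Mon}: Fri is in the set → true
  snow emergency in effect: no → false
  vehicle length < 141 in: 203 < 141 is false
  NOT disabled placard displayed: no → true
  NOT resident of the zone: no → true
Combine:
[1.1.1.2.1] false AND true = false
[1.1.1.2] NOT false = true
[1.1.1] true → true = true
[1.1.2.2] true → true = true
[1.1.2] true → true = true
[1.1] exactly-one(true, true) = false
[1.2.1] true OR false = true
[1.2.2.2.1.1.1] false OR false = false
[1.2.2.2.1.1] NOT false = true
[1.2.2.2.1] NOT true = false
[1.2.2.2] NOT false = true
[1.2.2] true → true = true
[1.2.3] true AND true AND true = true
[1.2] true AND true AND true = true
[1] false OR true = true
[root] NOT true = false
Overall: false → ticketed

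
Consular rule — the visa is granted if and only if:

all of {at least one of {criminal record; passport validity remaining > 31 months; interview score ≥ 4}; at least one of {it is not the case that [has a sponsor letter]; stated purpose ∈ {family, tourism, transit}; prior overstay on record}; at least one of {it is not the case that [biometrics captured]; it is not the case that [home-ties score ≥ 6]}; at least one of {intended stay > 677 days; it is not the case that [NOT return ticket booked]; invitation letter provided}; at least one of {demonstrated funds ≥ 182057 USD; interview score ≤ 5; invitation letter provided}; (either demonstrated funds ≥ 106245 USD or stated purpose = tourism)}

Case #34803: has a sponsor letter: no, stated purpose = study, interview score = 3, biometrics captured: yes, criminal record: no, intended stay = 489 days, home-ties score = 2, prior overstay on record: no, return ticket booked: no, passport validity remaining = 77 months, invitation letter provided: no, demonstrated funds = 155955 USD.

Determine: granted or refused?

Refused

Atomic conditions:
  criminal record: no → false
  passport validity remaining > 31 months: 77 > 31 is true
  interview score ≥ 4: 3 ≥ 4 is false
  has a sponsor letter: no → false
  stated purpose ∈ {family, tourism, transit}: study is not in the set → false
  prior overstay on record: no → false
  biometrics captured: yes → true
  home-ties score ≥ 6: 2 ≥ 6 is false
  intended stay > 677 days: 489 > 677 is false
  NOT return ticket booked: no → true
  invitation letter provided: no → false
  demonstrated funds ≥ 182057 USD: 155955 ≥ 182057 is false
  interview score ≤ 5: 3 ≤ 5 is true
  demonstrated funds ≥ 106245 USD: 155955 ≥ 106245 is true
  stated purpose = tourism: study == tourism is false
Combine:
[1] false OR true OR false = true
[2.1] NOT false = true
[2] true OR false OR false = true
[3.1] NOT true = false
[3.2] NOT false = true
[3] false OR true = true
[4.2] NOT true = false
[4] false OR false OR false = false
[5] false OR true OR false = true
[6] true OR false = true
[root] true AND true AND true AND false AND true AND true = false
Overall: false → refused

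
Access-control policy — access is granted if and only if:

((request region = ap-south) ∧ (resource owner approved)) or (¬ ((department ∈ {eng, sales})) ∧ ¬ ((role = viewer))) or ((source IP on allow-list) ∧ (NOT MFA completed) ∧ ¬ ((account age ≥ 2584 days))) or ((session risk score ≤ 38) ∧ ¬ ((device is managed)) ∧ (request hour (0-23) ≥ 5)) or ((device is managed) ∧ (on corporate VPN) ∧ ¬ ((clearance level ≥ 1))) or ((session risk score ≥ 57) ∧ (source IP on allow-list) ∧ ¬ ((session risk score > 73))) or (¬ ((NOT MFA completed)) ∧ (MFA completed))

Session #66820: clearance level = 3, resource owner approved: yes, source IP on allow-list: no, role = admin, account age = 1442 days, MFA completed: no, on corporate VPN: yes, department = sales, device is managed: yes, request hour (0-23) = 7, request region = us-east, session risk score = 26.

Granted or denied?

Atomic conditions:
  request region = ap-south: us-east == ap-south is false
  resource owner approved: yes → true
  department ∈ {eng, sales}: sales is in the set → true
  role = viewer: admin == viewer is false
  source IP on allow-list: no → false
  NOT MFA completed: no → true
  account age ≥ 2584 days: 1442 ≥ 2584 is false
  session risk score ≤ 38: 26 ≤ 38 is true
  device is managed: yes → true
  request hour (0-23) ≥ 5: 7 ≥ 5 is true
  on corporate VPN: yes → true
  clearance level ≥ 1: 3 ≥ 1 is true
  session risk score ≥ 57: 26 ≥ 57 is false
  session risk score > 73: 26 > 73 is false
  MFA completed: no → false
Combine:
[1] false AND true = false
[2.1] NOT true = false
[2.2] NOT false = true
[2] false AND true = false
[3.3] NOT false = true
[3] false AND true AND true = false
[4.2] NOT true = false
[4] true AND false AND true = false
[5.3] NOT true = false
[5] true AND true AND false = false
[6.3] NOT false = true
[6] false AND false AND true = false
[7.1] NOT true = false
[7] false AND false = false
[root] false OR false OR false OR false OR false OR false OR false = false
Overall: false → denied

Denied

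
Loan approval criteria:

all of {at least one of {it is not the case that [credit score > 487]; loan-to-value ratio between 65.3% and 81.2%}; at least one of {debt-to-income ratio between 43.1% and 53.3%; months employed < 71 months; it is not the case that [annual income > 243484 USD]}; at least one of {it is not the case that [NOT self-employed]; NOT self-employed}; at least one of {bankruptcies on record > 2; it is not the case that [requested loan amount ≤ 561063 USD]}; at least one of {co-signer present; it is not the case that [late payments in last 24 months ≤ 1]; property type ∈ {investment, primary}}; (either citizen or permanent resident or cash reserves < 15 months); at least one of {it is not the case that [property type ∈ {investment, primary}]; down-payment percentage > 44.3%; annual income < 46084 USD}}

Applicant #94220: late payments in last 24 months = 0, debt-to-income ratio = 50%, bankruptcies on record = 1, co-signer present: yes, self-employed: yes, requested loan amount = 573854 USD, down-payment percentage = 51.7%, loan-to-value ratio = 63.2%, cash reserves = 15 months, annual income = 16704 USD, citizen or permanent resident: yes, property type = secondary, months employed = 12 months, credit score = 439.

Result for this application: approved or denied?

Approved

Atomic conditions:
  credit score > 487: 439 > 487 is false
  loan-to-value ratio between 65.3% and 81.2%: 63.2 in [65.3, 81.2] is false
  debt-to-income ratio between 43.1% and 53.3%: 50 in [43.1, 53.3] is true
  months employed < 71 months: 12 < 71 is true
  annual income > 243484 USD: 16704 > 243484 is false
  NOT self-employed: yes → false
  bankruptcies on record > 2: 1 > 2 is false
  requested loan amount ≤ 561063 USD: 573854 ≤ 561063 is false
  co-signer present: yes → true
  late payments in last 24 months ≤ 1: 0 ≤ 1 is true
  property type ∈ {investment, primary}: secondary is not in the set → false
  citizen or permanent resident: yes → true
  cash reserves < 15 months: 15 < 15 is false
  down-payment percentage > 44.3%: 51.7 > 44.3 is true
  annual income < 46084 USD: 16704 < 46084 is true
Combine:
[1.1] NOT false = true
[1] true OR false = true
[2.3] NOT false = true
[2] true OR true OR true = true
[3.1] NOT false = true
[3] true OR false = true
[4.2] NOT false = true
[4] false OR true = true
[5.2] NOT true = false
[5] true OR false OR false = true
[6] true OR false = true
[7.1] NOT false = true
[7] true OR true OR true = true
[root] true AND true AND true AND true AND true AND true AND true = true
Overall: true → approved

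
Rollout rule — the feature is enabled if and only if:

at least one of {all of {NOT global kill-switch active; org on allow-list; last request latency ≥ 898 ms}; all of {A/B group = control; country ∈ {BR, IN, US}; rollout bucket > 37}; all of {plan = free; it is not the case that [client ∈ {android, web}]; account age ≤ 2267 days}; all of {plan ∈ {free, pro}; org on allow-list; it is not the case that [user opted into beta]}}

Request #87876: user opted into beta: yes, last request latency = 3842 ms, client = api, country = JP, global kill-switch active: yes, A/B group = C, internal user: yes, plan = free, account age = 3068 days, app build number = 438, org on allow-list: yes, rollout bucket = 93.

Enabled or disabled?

Atomic conditions:
  NOT global kill-switch active: yes → false
  org on allow-list: yes → true
  last request latency ≥ 898 ms: 3842 ≥ 898 is true
  A/B group = control: C == control is false
  country ∈ {BR, IN, US}: JP is not in the set → false
  rollout bucket > 37: 93 > 37 is true
  plan = free: free == free is true
  client ∈ {android, web}: api is not in the set → false
  account age ≤ 2267 days: 3068 ≤ 2267 is false
  plan ∈ {free, pro}: free is in the set → true
  user opted into beta: yes → true
Combine:
[1] false AND true AND true = false
[2] false AND false AND true = false
[3.2] NOT false = true
[3] true AND true AND false = false
[4.3] NOT true = false
[4] true AND true AND false = false
[root] false OR false OR false OR false = false
Overall: false → disabled

Disabled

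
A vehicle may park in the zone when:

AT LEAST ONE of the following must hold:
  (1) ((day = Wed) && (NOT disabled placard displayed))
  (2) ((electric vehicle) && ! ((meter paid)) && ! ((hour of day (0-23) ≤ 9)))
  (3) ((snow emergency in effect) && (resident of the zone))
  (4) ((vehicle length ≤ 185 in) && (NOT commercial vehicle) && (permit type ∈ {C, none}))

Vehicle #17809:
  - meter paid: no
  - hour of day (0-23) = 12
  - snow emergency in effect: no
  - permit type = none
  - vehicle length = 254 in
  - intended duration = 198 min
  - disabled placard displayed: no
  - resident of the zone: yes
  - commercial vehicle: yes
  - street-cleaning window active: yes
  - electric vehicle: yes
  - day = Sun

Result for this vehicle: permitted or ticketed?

Permitted

Atomic conditions:
  day = Wed: Sun == Wed is false
  NOT disabled placard displayed: no → true
  electric vehicle: yes → true
  meter paid: no → false
  hour of day (0-23) ≤ 9: 12 ≤ 9 is false
  snow emergency in effect: no → false
  resident of the zone: yes → true
  vehicle length ≤ 185 in: 254 ≤ 185 is false
  NOT commercial vehicle: yes → false
  permit type ∈ {C, none}: none is in the set → true
Combine:
[1] false AND true = false
[2.2] NOT false = true
[2.3] NOT false = true
[2] true AND true AND true = true
[3] false AND true = false
[4] false AND false AND true = false
[root] false OR true OR false OR false = true
Overall: true → permitted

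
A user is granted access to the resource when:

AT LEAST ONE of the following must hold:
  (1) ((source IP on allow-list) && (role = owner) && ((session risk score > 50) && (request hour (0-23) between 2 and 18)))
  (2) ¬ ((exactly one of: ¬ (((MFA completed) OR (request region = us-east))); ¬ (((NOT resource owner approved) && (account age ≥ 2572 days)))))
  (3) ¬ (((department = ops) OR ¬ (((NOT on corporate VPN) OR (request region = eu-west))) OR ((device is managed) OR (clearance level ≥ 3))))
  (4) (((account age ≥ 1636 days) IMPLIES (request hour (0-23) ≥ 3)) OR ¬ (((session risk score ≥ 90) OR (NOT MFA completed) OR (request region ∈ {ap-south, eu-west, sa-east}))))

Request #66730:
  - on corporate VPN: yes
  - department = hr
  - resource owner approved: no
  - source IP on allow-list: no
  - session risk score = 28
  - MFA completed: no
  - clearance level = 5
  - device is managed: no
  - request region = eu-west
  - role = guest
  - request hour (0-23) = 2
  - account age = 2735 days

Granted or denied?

Denied

Atomic conditions:
  source IP on allow-list: no → false
  role = owner: guest == owner is false
  session risk score > 50: 28 > 50 is false
  request hour (0-23) between 2 and 18: 2 in [2, 18] is true
  MFA completed: no → false
  request region = us-east: eu-west == us-east is false
  NOT resource owner approved: no → true
  account age ≥ 2572 days: 2735 ≥ 2572 is true
  department = ops: hr == ops is false
  NOT on corporate VPN: yes → false
  request region = eu-west: eu-west == eu-west is true
  device is managed: no → false
  clearance level ≥ 3: 5 ≥ 3 is true
  account age ≥ 1636 days: 2735 ≥ 1636 is true
  request hour (0-23) ≥ 3: 2 ≥ 3 is false
  session risk score ≥ 90: 28 ≥ 90 is false
  NOT MFA completed: no → true
  request region ∈ {ap-south, eu-west, sa-east}: eu-west is in the set → true
Combine:
[1.3] false AND true = false
[1] false AND false AND false = false
[2.1.1.1] false OR false = false
[2.1.1] NOT false = true
[2.1.2.1] true AND true = true
[2.1.2] NOT true = false
[2.1] exactly-one(true, false) = true
[2] NOT true = false
[3.1.2.1] false OR true = true
[3.1.2] NOT true = false
[3.1.3] false OR true = true
[3.1] false OR false OR true = true
[3] NOT true = false
[4.1] true → false = false
[4.2.1] false OR true OR true = true
[4.2] NOT true = false
[4] false OR false = false
[root] false OR false OR false OR false = false
Overall: false → denied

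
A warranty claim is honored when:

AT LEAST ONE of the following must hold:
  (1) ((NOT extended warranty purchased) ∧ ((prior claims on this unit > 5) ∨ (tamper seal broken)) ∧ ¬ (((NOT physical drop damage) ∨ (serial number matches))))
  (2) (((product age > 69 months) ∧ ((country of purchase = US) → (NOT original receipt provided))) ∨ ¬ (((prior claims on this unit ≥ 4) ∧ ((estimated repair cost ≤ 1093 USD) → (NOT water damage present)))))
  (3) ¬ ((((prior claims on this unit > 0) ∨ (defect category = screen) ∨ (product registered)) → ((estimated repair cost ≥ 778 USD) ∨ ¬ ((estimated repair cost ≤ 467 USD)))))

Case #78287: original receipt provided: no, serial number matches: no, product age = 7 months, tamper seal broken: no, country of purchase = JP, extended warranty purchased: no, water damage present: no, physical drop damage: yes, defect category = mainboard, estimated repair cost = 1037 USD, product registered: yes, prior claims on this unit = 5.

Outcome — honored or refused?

Atomic conditions:
  NOT extended warranty purchased: no → true
  prior claims on this unit > 5: 5 > 5 is false
  tamper seal broken: no → false
  NOT physical drop damage: yes → false
  serial number matches: no → false
  product age > 69 months: 7 > 69 is false
  country of purchase = US: JP == US is false
  NOT original receipt provided: no → true
  prior claims on this unit ≥ 4: 5 ≥ 4 is true
  estimated repair cost ≤ 1093 USD: 1037 ≤ 1093 is true
  NOT water damage present: no → true
  prior claims on this unit > 0: 5 > 0 is true
  defect category = screen: mainboard == screen is false
  product registered: yes → true
  estimated repair cost ≥ 778 USD: 1037 ≥ 778 is true
  estimated repair cost ≤ 467 USD: 1037 ≤ 467 is false
Combine:
[1.2] false OR false = false
[1.3.1] false OR false = false
[1.3] NOT false = true
[1] true AND false AND true = false
[2.1.2] false → true (antecedent false ⇒ implication holds) = true
[2.1] false AND true = false
[2.2.1.2] true → true = true
[2.2.1] true AND true = true
[2.2] NOT true = false
[2] false OR false = false
[3.1.1] true OR false OR true = true
[3.1.2.2] NOT false = true
[3.1.2] true OR true = true
[3.1] true → true = true
[3] NOT true = false
[root] false OR false OR false = false
Overall: false → refused

Refused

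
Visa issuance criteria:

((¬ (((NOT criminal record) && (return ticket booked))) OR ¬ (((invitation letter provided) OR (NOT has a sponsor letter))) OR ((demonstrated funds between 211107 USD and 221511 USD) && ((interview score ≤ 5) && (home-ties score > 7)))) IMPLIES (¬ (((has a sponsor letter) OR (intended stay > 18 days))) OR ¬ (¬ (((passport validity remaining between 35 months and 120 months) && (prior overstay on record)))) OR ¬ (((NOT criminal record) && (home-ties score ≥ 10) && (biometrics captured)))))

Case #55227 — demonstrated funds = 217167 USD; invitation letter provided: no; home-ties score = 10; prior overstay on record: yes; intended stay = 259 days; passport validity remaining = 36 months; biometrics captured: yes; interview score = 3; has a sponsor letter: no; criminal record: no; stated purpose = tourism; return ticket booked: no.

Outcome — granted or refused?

Granted

Atomic conditions:
  NOT criminal record: no → true
  return ticket booked: no → false
  invitation letter provided: no → false
  NOT has a sponsor letter: no → true
  demonstrated funds between 211107 USD and 221511 USD: 217167 in [211107, 221511] is true
  interview score ≤ 5: 3 ≤ 5 is true
  home-ties score > 7: 10 > 7 is true
  has a sponsor letter: no → false
  intended stay > 18 days: 259 > 18 is true
  passport validity remaining between 35 months and 120 months: 36 in [35, 120] is true
  prior overstay on record: yes → true
  home-ties score ≥ 10: 10 ≥ 10 is true
  biometrics captured: yes → true
Combine:
[1.1.1] true AND false = false
[1.1] NOT false = true
[1.2.1] false OR true = true
[1.2] NOT true = false
[1.3.2] true AND true = true
[1.3] true AND true = true
[1] true OR false OR true = true
[2.1.1] false OR true = true
[2.1] NOT true = false
[2.2.1.1] true AND true = true
[2.2.1] NOT true = false
[2.2] NOT false = true
[2.3.1] true AND true AND true = true
[2.3] NOT true = false
[2] false OR true OR false = true
[root] true → true = true
Overall: true → granted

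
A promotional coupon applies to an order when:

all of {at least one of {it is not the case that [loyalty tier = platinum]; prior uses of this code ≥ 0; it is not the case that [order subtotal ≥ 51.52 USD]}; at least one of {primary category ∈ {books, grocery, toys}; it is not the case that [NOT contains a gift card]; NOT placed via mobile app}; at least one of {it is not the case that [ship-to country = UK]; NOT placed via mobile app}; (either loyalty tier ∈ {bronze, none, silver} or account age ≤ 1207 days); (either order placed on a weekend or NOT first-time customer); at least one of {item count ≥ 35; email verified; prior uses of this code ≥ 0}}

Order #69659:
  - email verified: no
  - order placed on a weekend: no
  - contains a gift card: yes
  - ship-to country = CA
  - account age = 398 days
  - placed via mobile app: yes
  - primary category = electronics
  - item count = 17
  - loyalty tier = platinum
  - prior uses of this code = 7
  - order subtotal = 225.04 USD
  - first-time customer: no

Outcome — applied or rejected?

Atomic conditions:
  loyalty tier = platinum: platinum == platinum is true
  prior uses of this code ≥ 0: 7 ≥ 0 is true
  order subtotal ≥ 51.52 USD: 225.04 ≥ 51.52 is true
  primary category ∈ {books, grocery, toys}: electronics is not in the set → false
  NOT contains a gift card: yes → false
  NOT placed via mobile app: yes → false
  ship-to country = UK: CA == UK is false
  loyalty tier ∈ {bronze, none, silver}: platinum is not in the set → false
  account age ≤ 1207 days: 398 ≤ 1207 is true
  order placed on a weekend: no → false
  NOT first-time customer: no → true
  item count ≥ 35: 17 ≥ 35 is false
  email verified: no → false
Combine:
[1.1] NOT true = false
[1.3] NOT true = false
[1] false OR true OR false = true
[2.2] NOT false = true
[2] false OR true OR false = true
[3.1] NOT false = true
[3] true OR false = true
[4] false OR true = true
[5] false OR true = true
[6] false OR false OR true = true
[root] true AND true AND true AND true AND true AND true = true
Overall: true → applied

Applied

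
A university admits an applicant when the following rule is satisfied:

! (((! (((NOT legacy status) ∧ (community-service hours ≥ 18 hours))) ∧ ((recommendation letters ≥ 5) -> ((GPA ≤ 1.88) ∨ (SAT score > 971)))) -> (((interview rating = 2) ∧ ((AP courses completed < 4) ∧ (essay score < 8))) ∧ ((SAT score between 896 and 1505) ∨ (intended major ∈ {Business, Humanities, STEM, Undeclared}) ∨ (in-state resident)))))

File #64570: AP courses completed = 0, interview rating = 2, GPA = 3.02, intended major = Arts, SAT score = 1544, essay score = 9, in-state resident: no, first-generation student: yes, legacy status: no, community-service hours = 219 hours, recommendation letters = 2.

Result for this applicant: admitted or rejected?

Atomic conditions:
  NOT legacy status: no → true
  community-service hours ≥ 18 hours: 219 ≥ 18 is true
  recommendation letters ≥ 5: 2 ≥ 5 is false
  GPA ≤ 1.88: 3.02 ≤ 1.88 is false
  SAT score > 971: 1544 > 971 is true
  interview rating = 2: 2 == 2 is true
  AP courses completed < 4: 0 < 4 is true
  essay score < 8: 9 < 8 is false
  SAT score between 896 and 1505: 1544 in [896, 1505] is false
  intended major ∈ {Business, Humanities, STEM, Undeclared}: Arts is not in the set → false
  in-state resident: no → false
Combine:
[1.1.1.1] true AND true = true
[1.1.1] NOT true = false
[1.1.2.2] false OR true = true
[1.1.2] false → true (antecedent false ⇒ implication holds) = true
[1.1] false AND true = false
[1.2.1.2] true AND false = false
[1.2.1] true AND false = false
[1.2.2] false OR false OR false = false
[1.2] false AND false = false
[1] false → false (antecedent false ⇒ implication holds) = true
[root] NOT true = false
Overall: false → rejected

Rejected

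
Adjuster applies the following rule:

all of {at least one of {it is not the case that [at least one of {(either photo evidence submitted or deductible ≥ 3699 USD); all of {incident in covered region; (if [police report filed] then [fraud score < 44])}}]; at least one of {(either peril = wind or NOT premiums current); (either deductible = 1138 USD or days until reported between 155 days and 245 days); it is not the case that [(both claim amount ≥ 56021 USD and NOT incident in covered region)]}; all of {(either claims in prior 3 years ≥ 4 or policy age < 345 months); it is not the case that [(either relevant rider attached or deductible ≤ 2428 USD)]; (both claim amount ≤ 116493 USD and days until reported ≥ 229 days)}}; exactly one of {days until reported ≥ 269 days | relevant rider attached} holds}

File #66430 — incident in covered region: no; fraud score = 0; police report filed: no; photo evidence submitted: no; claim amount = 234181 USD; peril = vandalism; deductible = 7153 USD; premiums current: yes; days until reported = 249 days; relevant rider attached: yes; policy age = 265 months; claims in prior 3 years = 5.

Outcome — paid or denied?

Denied

Atomic conditions:
  photo evidence submitted: no → false
  deductible ≥ 3699 USD: 7153 ≥ 3699 is true
  incident in covered region: no → false
  police report filed: no → false
  fraud score < 44: 0 < 44 is true
  peril = wind: vandalism == wind is false
  NOT premiums current: yes → false
  deductible = 1138 USD: 7153 == 1138 is false
  days until reported between 155 days and 245 days: 249 in [155, 245] is false
  claim amount ≥ 56021 USD: 234181 ≥ 56021 is true
  NOT incident in covered region: no → true
  claims in prior 3 years ≥ 4: 5 ≥ 4 is true
  policy age < 345 months: 265 < 345 is true
  relevant rider attached: yes → true
  deductible ≤ 2428 USD: 7153 ≤ 2428 is false
  claim amount ≤ 116493 USD: 234181 ≤ 116493 is false
  days until reported ≥ 229 days: 249 ≥ 229 is true
  days until reported ≥ 269 days: 249 ≥ 269 is false
Combine:
[1.1.1.1] false OR true = true
[1.1.1.2.2] false → true (antecedent false ⇒ implication holds) = true
[1.1.1.2] false AND true = false
[1.1.1] true OR false = true
[1.1] NOT true = false
[1.2.1] false OR false = false
[1.2.2] false OR false = false
[1.2.3.1] true AND true = true
[1.2.3] NOT true = false
[1.2] false OR false OR false = false
[1.3.1] true OR true = true
[1.3.2.1] true OR false = true
[1.3.2] NOT true = false
[1.3.3] false AND true = false
[1.3] true AND false AND false = false
[1] false OR false OR false = false
[2] exactly-one(false, true) = true
[root] false AND true = false
Overall: false → denied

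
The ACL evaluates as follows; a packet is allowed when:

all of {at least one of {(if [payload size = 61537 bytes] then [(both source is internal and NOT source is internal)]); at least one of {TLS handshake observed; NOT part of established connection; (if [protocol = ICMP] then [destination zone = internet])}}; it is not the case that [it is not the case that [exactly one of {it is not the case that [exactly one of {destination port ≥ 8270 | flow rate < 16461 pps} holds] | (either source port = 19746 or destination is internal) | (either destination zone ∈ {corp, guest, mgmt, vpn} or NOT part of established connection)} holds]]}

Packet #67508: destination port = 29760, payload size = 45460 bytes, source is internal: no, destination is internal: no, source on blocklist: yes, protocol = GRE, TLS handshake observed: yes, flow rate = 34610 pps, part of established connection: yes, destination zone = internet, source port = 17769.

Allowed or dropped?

Dropped

Atomic conditions:
  payload size = 61537 bytes: 45460 == 61537 is false
  source is internal: no → false
  NOT source is internal: no → true
  TLS handshake observed: yes → true
  NOT part of established connection: yes → false
  protocol = ICMP: GRE == ICMP is false
  destination zone = internet: internet == internet is true
  destination port ≥ 8270: 29760 ≥ 8270 is true
  flow rate < 16461 pps: 34610 < 16461 is false
  source port = 19746: 17769 == 19746 is false
  destination is internal: no → false
  destination zone ∈ {corp, guest, mgmt, vpn}: internet is not in the set → false
Combine:
[1.1.2] false AND true = false
[1.1] false → false (antecedent false ⇒ implication holds) = true
[1.2.3] false → true (antecedent false ⇒ implication holds) = true
[1.2] true OR false OR true = true
[1] true OR true = true
[2.1.1.1.1] exactly-one(true, false) = true
[2.1.1.1] NOT true = false
[2.1.1.2] false OR false = false
[2.1.1.3] false OR false = false
[2.1.1] exactly-one(false, false, false) = false
[2.1] NOT false = true
[2] NOT true = false
[root] true AND false = false
Overall: false → dropped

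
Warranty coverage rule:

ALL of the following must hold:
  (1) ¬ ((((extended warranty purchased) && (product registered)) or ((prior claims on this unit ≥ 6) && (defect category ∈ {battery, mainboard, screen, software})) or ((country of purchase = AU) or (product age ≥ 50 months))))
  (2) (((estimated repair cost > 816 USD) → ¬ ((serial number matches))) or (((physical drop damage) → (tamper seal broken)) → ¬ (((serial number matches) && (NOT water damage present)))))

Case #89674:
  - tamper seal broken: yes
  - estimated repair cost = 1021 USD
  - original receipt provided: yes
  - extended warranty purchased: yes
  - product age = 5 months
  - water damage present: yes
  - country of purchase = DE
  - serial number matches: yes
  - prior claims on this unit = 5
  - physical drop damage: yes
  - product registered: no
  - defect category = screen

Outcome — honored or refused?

Atomic conditions:
  extended warranty purchased: yes → true
  product registered: no → false
  prior claims on this unit ≥ 6: 5 ≥ 6 is false
  defect category ∈ {battery, mainboard, screen, software}: screen is in the set → true
  country of purchase = AU: DE == AU is false
  product age ≥ 50 months: 5 ≥ 50 is false
  estimated repair cost > 816 USD: 1021 > 816 is true
  serial number matches: yes → true
  physical drop damage: yes → true
  tamper seal broken: yes → true
  NOT water damage present: yes → false
Combine:
[1.1.1] true AND false = false
[1.1.2] false AND true = false
[1.1.3] false OR false = false
[1.1] false OR false OR false = false
[1] NOT false = true
[2.1.2] NOT true = false
[2.1] true → false = false
[2.2.1] true → true = true
[2.2.2.1] true AND false = false
[2.2.2] NOT false = true
[2.2] true → true = true
[2] false OR true = true
[root] true AND true = true
Overall: true → honored

Honored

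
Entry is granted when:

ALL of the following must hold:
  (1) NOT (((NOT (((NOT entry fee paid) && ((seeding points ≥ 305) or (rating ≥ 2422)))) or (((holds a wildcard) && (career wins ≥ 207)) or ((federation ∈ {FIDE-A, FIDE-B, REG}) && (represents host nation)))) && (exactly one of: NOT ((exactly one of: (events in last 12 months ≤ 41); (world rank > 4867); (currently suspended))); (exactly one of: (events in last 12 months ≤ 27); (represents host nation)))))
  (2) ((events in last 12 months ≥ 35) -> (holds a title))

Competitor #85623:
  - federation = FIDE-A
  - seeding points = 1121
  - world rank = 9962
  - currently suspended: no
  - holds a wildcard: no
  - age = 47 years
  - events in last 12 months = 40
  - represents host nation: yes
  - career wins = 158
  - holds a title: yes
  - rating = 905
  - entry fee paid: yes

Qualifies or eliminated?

Qualifies

Atomic conditions:
  NOT entry fee paid: yes → false
  seeding points ≥ 305: 1121 ≥ 305 is true
  rating ≥ 2422: 905 ≥ 2422 is false
  holds a wildcard: no → false
  career wins ≥ 207: 158 ≥ 207 is false
  federation ∈ {FIDE-A, FIDE-B, REG}: FIDE-A is in the set → true
  represents host nation: yes → true
  events in last 12 months ≤ 41: 40 ≤ 41 is true
  world rank > 4867: 9962 > 4867 is true
  currently suspended: no → false
  events in last 12 months ≤ 27: 40 ≤ 27 is false
  events in last 12 months ≥ 35: 40 ≥ 35 is true
  holds a title: yes → true
Combine:
[1.1.1.1.1.2] true OR false = true
[1.1.1.1.1] false AND true = false
[1.1.1.1] NOT false = true
[1.1.1.2.1] false AND false = false
[1.1.1.2.2] true AND true = true
[1.1.1.2] false OR true = true
[1.1.1] true OR true = true
[1.1.2.1.1] exactly-one(true, true, false) = false
[1.1.2.1] NOT false = true
[1.1.2.2] exactly-one(false, true) = true
[1.1.2] exactly-one(true, true) = false
[1.1] true AND false = false
[1] NOT false = true
[2] true → true = true
[root] true AND true = true
Overall: true → qualifies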